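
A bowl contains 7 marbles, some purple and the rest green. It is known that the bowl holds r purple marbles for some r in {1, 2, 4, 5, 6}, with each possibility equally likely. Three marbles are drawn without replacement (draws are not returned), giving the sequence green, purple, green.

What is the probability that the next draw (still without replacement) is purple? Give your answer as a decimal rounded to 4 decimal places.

Compute the likelihood of the observed sequence for each case: P(data | r = 1) = (6/7)(1/6)(5/5) = 1/7; P(data | r = 2) = (5/7)(2/6)(4/5) = 4/21; P(data | r = 4) = (3/7)(4/6)(2/5) = 4/35; P(data | r = 5) = (2/7)(5/6)(1/5) = 1/21; P(data | r = 6) = (1/7)(6/6)(0/5) = 0.
The prior-weighted likelihoods are 1/5 · 1/7 = 1/35, 1/5 · 4/21 = 4/105, 1/5 · 4/35 = 4/175, 1/5 · 1/21 = 1/105, 1/5 · 0 = 0; summing to 52/525.
Dividing through by the total gives posterior P(r = 1 | data) = 15/52, P(r = 2 | data) = 5/13, P(r = 4 | data) = 3/13, P(r = 5 | data) = 5/52, P(r = 6 | data) = 0.
Averaging over the posterior, P(purple next | data) = (0)(15/52) + (1/4)(5/13) + (3/4)(3/13) + (1)(5/52) = 19/52.

0.3654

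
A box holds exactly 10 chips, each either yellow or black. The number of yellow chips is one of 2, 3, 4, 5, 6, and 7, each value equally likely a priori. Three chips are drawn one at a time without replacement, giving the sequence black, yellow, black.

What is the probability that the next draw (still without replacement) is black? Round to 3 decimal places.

For each hypothesis, P(data | H) works out to: P(data | r = 2) = (8/10)(2/9)(7/8) = 0.15556; P(data | r = 3) = (7/10)(3/9)(6/8) = 0.175; P(data | r = 4) = (6/10)(4/9)(5/8) = 0.16667; P(data | r = 5) = (5/10)(5/9)(4/8) = 0.13889; P(data | r = 6) = (4/10)(6/9)(3/8) = 0.1; P(data | r = 7) = (3/10)(7/9)(2/8) = 0.058333.
Weighting by the prior gives 1/6 · 0.15556 = 0.025926, 1/6 · 0.175 = 0.029167, 1/6 · 0.16667 = 0.027778, 1/6 · 0.13889 = 0.023148, 1/6 · 0.1 = 0.016667, 1/6 · 0.058333 = 0.0097222; summing to 0.13241.
Dividing through by the total gives posterior P(r = 2 | data) = 0.1958, P(r = 3 | data) = 0.22028, P(r = 4 | data) = 0.20979, P(r = 5 | data) = 0.17483, P(r = 6 | data) = 0.12587, P(r = 7 | data) = 0.073427.
Averaging over the posterior, P(black next | data) = (6/7)(0.1958) + (5/7)(0.22028) + (4/7)(0.20979) + (3/7)(0.17483) + (2/7)(0.12587) + (1/7)(0.073427) = 0.56643.

0.566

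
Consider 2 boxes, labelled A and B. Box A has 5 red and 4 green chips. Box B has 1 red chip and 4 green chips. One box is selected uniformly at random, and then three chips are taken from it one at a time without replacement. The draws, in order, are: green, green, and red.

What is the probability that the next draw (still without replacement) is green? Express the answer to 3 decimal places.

0.751

The likelihood of the observed sequence under each hypothesis: P(data | box A) = (4/9)(3/8)(5/7) = 5/42; P(data | box B) = (4/5)(3/4)(1/3) = 1/5.
The prior-weighted likelihoods are 1/2 · 5/42 = 5/84, 1/2 · 1/5 = 1/10; summing to 67/420.
Normalising, the posterior is P(box A | data) = 25/67, P(box B | data) = 42/67.
So P(green next | data) = Σ P(green next | H) P(H | data) = (1/3)(25/67) + (1)(42/67) = 151/201.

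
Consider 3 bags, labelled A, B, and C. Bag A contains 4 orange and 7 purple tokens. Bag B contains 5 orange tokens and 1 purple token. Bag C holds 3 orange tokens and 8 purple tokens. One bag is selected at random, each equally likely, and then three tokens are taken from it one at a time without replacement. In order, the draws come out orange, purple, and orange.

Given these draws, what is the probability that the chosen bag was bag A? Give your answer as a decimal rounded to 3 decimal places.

0.283

The likelihood of the observed sequence under each hypothesis: P(data | bag A) = (4/11)(7/10)(3/9) = 14/165; P(data | bag B) = (5/6)(1/5)(4/4) = 1/6; P(data | bag C) = (3/11)(8/10)(2/9) = 8/165.
Multiplying each by its prior: 1/3 · 14/165 = 14/495, 1/3 · 1/6 = 1/18, 1/3 · 8/165 = 8/495; these sum to 1/10.
Therefore the posterior P(bag A | data) = (14/495) / (1/10) = 28/99.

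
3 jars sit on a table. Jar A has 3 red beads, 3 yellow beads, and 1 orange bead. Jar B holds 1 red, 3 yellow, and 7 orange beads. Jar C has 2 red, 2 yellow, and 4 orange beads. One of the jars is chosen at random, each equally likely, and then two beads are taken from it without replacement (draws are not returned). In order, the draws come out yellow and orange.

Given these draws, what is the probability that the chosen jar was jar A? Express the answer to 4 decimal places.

0.1763

The likelihood of the observed sequence under each hypothesis: P(data | jar A) = (3/7)(1/6) = 1/14; P(data | jar B) = (3/11)(7/10) = 21/110; P(data | jar C) = (2/8)(4/7) = 1/7.
Multiplying each by its prior: 1/3 · 1/14 = 1/42, 1/3 · 21/110 = 7/110, 1/3 · 1/7 = 1/21; these sum to 52/385.
By Bayes' rule, P(jar A | data) = (1/42) / (52/385) = 55/312.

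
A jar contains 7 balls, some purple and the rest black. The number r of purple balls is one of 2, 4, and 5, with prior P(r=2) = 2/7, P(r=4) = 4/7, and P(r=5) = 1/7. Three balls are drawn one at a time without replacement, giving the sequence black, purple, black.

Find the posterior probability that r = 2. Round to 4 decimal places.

For each hypothesis, P(data | H) works out to: P(data | r = 2) = (5/7)(2/6)(4/5) = 4/21; P(data | r = 4) = (3/7)(4/6)(2/5) = 4/35; P(data | r = 5) = (2/7)(5/6)(1/5) = 1/21.
Weighting by the prior gives 2/7 · 4/21 = 8/147, 4/7 · 4/35 = 16/245, 1/7 · 1/21 = 1/147; these sum to 31/245.
Therefore the posterior P(r = 2 | data) = (8/147) / (31/245) = 40/93.

0.4301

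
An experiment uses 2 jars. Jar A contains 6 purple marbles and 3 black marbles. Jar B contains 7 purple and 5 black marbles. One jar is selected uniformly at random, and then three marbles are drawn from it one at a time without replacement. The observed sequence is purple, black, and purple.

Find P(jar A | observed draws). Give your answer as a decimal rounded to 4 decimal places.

0.5288

For each hypothesis, P(data | H) works out to: P(data | jar A) = (6/9)(3/8)(5/7) = 5/28; P(data | jar B) = (7/12)(5/11)(6/10) = 7/44.
The prior-weighted likelihoods are 1/2 · 5/28 = 5/56, 1/2 · 7/44 = 7/88; summing to 13/77.
So P(jar A | data) = (5/56) / (13/77) = 55/104.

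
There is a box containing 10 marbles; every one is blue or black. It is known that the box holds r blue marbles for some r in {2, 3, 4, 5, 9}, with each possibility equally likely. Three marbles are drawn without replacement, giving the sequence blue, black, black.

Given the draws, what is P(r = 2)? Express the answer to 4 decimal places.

0.2445

For each hypothesis, P(data | H) works out to: P(data | r = 2) = (2/10)(8/9)(7/8) = 0.15556; P(data | r = 3) = (3/10)(7/9)(6/8) = 0.175; P(data | r = 4) = (4/10)(6/9)(5/8) = 0.16667; P(data | r = 5) = (5/10)(5/9)(4/8) = 0.13889; P(data | r = 9) = (9/10)(1/9)(0/8) = 0.
Multiplying each by its prior: 1/5 · 0.15556 = 0.031111, 1/5 · 0.175 = 0.035, 1/5 · 0.16667 = 0.033333, 1/5 · 0.13889 = 0.027778, 1/5 · 0 = 0; with total 0.12722.
Therefore the posterior P(r = 2 | data) = (0.031111) / (0.12722) = 0.24454.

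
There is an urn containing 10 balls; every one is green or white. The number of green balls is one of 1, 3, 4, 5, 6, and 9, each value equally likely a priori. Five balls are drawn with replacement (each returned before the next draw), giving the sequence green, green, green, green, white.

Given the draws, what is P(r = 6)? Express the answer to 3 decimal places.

0.305

For each hypothesis, P(data | H) works out to: P(data | r = 1) = (1/10)(1/10)(1/10)(1/10)(9/10) = 9e-05; P(data | r = 3) = (3/10)(3/10)(3/10)(3/10)(7/10) = 0.00567; P(data | r = 4) = (4/10)(4/10)(4/10)(4/10)(6/10) = 0.01536; P(data | r = 5) = (5/10)(5/10)(5/10)(5/10)(5/10) = 0.03125; P(data | r = 6) = (6/10)(6/10)(6/10)(6/10)(4/10) = 0.05184; P(data | r = 9) = (9/10)(9/10)(9/10)(9/10)(1/10) = 0.06561.
The prior-weighted likelihoods are 1/6 · 9e-05 = 1.5e-05, 1/6 · 0.00567 = 0.000945, 1/6 · 0.01536 = 0.00256, 1/6 · 0.03125 = 0.0052083, 1/6 · 0.05184 = 0.00864, 1/6 · 0.06561 = 0.010935; with total 0.028303.
Hence P(r = 6 | data) = (0.00864) / (0.028303) = 0.30526.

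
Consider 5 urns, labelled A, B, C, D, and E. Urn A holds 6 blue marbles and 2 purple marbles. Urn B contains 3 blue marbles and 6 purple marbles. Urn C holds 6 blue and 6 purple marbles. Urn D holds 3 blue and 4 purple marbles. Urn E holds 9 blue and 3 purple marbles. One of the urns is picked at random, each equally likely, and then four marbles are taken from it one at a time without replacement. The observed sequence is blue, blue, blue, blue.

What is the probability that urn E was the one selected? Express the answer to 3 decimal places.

0.510

Compute the likelihood of the observed sequence for each case: P(data | urn A) = (6/8)(5/7)(4/6)(3/5) = 0.21429; P(data | urn B) = (3/9)(2/8)(1/7)(0/6) = 0; P(data | urn C) = (6/12)(5/11)(4/10)(3/9) = 0.030303; P(data | urn D) = (3/7)(2/6)(1/5)(0/4) = 0; P(data | urn E) = (9/12)(8/11)(7/10)(6/9) = 0.25455.
Multiplying each by its prior: 1/5 · 0.21429 = 0.042857, 1/5 · 0 = 0, 1/5 · 0.030303 = 0.0060606, 1/5 · 0 = 0, 1/5 · 0.25455 = 0.050909; these sum to 0.099827.
So P(urn E | data) = (0.050909) / (0.099827) = 0.50997.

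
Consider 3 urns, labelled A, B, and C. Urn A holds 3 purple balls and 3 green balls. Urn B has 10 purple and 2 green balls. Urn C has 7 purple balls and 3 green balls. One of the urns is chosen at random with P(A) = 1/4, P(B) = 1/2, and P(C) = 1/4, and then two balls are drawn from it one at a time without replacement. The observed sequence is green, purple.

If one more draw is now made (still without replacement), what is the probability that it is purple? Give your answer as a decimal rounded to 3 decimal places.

0.715

Under each hypothesis, the probability of the observed sequence is: P(data | urn A) = (3/6)(3/5) = 3/10; P(data | urn B) = (2/12)(10/11) = 5/33; P(data | urn C) = (3/10)(7/9) = 7/30.
Multiplying each by its prior: 1/4 · 3/10 = 3/40, 1/2 · 5/33 = 5/66, 1/4 · 7/30 = 7/120; these sum to 23/110.
Dividing through by the total gives posterior P(urn A | data) = 33/92, P(urn B | data) = 25/69, P(urn C | data) = 77/276.
Averaging over the posterior, P(purple next | data) = (1/2)(33/92) + (9/10)(25/69) + (3/4)(77/276) = 263/368.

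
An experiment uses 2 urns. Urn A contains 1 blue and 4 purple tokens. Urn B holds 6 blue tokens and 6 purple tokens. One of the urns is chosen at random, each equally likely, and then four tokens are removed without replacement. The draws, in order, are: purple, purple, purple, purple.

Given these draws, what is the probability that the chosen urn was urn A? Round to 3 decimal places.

Under each hypothesis, the probability of the observed sequence is: P(data | urn A) = (4/5)(3/4)(2/3)(1/2) = 1/5; P(data | urn B) = (6/12)(5/11)(4/10)(3/9) = 1/33.
Multiplying each by its prior: 1/2 · 1/5 = 1/10, 1/2 · 1/33 = 1/66; summing to 19/165.
So P(urn A | data) = (1/10) / (19/165) = 33/38.

0.868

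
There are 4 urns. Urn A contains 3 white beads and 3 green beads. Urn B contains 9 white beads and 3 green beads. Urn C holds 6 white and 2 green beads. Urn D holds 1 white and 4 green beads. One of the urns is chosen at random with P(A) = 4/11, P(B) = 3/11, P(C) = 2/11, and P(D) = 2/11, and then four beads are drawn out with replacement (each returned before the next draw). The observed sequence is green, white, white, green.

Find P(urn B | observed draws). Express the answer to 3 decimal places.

Under each hypothesis, the probability of the observed sequence is: P(data | urn A) = (3/6)(3/6)(3/6)(3/6) = 0.0625; P(data | urn B) = (3/12)(9/12)(9/12)(3/12) = 0.035156; P(data | urn C) = (2/8)(6/8)(6/8)(2/8) = 0.035156; P(data | urn D) = (4/5)(1/5)(1/5)(4/5) = 0.0256.
Multiplying each by its prior: 4/11 · 0.0625 = 0.022727, 3/11 · 0.035156 = 0.0095881, 2/11 · 0.035156 = 0.006392, 2/11 · 0.0256 = 0.0046545; these sum to 0.043362.
By Bayes' rule, P(urn B | data) = (0.0095881) / (0.043362) = 0.22112.

0.221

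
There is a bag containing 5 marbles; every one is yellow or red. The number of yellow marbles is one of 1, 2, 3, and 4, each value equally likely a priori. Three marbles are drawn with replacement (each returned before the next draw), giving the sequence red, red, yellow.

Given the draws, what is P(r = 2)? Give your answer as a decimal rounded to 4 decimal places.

0.3600

The likelihood of the observed sequence under each hypothesis: P(data | r = 1) = (4/5)(4/5)(1/5) = 16/125; P(data | r = 2) = (3/5)(3/5)(2/5) = 18/125; P(data | r = 3) = (2/5)(2/5)(3/5) = 12/125; P(data | r = 4) = (1/5)(1/5)(4/5) = 4/125.
Multiplying each by its prior: 1/4 · 16/125 = 4/125, 1/4 · 18/125 = 9/250, 1/4 · 12/125 = 3/125, 1/4 · 4/125 = 1/125; summing to 1/10.
By Bayes' rule, P(r = 2 | data) = (9/250) / (1/10) = 9/25.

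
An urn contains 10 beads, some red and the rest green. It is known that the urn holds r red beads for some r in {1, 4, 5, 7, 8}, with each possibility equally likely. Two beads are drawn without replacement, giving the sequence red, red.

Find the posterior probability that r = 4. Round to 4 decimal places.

0.0923

Under each hypothesis, the probability of the observed sequence is: P(data | r = 1) = (1/10)(0/9) = 0; P(data | r = 4) = (4/10)(3/9) = 2/15; P(data | r = 5) = (5/10)(4/9) = 2/9; P(data | r = 7) = (7/10)(6/9) = 7/15; P(data | r = 8) = (8/10)(7/9) = 28/45.
The prior-weighted likelihoods are 1/5 · 0 = 0, 1/5 · 2/15 = 2/75, 1/5 · 2/9 = 2/45, 1/5 · 7/15 = 7/75, 1/5 · 28/45 = 28/225; with total 13/45.
So P(r = 4 | data) = (2/75) / (13/45) = 6/65.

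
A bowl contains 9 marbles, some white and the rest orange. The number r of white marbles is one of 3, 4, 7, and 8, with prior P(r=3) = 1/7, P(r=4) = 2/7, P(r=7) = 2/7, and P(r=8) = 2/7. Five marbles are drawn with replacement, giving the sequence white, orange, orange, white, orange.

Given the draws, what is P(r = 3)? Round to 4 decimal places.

0.2835

The likelihood of the observed sequence under each hypothesis: P(data | r = 3) = (3/9)(6/9)(6/9)(3/9)(6/9) = 0.032922; P(data | r = 4) = (4/9)(5/9)(5/9)(4/9)(5/9) = 0.03387; P(data | r = 7) = (7/9)(2/9)(2/9)(7/9)(2/9) = 0.0066386; P(data | r = 8) = (8/9)(1/9)(1/9)(8/9)(1/9) = 0.0010838.
Weighting by the prior gives 1/7 · 0.032922 = 0.0047031, 2/7 · 0.03387 = 0.0096772, 2/7 · 0.0066386 = 0.0018967, 2/7 · 0.0010838 = 0.00030967; these sum to 0.016587.
By Bayes' rule, P(r = 3 | data) = (0.0047031) / (0.016587) = 0.28355.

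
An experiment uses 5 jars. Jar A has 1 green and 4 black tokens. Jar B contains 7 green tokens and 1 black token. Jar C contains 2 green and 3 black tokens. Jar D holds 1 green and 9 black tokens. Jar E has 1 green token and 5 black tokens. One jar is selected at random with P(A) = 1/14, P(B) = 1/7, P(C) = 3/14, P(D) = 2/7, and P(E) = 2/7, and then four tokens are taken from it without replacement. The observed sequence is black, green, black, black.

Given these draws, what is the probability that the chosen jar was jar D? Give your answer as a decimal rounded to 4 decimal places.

0.2553

Compute the likelihood of the observed sequence for each case: P(data | jar A) = (4/5)(1/4)(3/3)(2/2) = 1/5; P(data | jar B) = (1/8)(7/7)(0/6) = 0; P(data | jar C) = (3/5)(2/4)(2/3)(1/2) = 1/10; P(data | jar D) = (9/10)(1/9)(8/8)(7/7) = 1/10; P(data | jar E) = (5/6)(1/5)(4/4)(3/3) = 1/6.
Multiplying each by its prior: 1/14 · 1/5 = 1/70, 1/7 · 0 = 0, 3/14 · 1/10 = 3/140, 2/7 · 1/10 = 1/35, 2/7 · 1/6 = 1/21; with total 47/420.
Hence P(jar D | data) = (1/35) / (47/420) = 12/47.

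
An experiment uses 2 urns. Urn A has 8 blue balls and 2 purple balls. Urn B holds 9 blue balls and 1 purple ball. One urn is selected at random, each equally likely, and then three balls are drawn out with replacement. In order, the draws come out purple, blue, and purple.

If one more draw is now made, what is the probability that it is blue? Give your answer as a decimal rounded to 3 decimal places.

0.822

Under each hypothesis, the probability of the observed sequence is: P(data | urn A) = (2/10)(8/10)(2/10) = 0.032; P(data | urn B) = (1/10)(9/10)(1/10) = 0.009.
Multiplying each by its prior: 1/2 · 0.032 = 0.016, 1/2 · 0.009 = 0.0045; these sum to 0.0205.
The posterior is then P(urn A | data) = 0.78049, P(urn B | data) = 0.21951.
Averaging over the posterior, P(blue next | data) = (4/5)(0.78049) + (9/10)(0.21951) = 0.82195.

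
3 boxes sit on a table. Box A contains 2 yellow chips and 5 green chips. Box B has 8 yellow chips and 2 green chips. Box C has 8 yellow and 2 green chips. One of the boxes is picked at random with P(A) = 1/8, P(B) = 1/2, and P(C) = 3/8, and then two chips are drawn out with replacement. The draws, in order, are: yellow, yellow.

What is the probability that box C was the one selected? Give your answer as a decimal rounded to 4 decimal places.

0.4209

Compute the likelihood of the observed sequence for each case: P(data | box A) = (2/7)(2/7) = 0.081633; P(data | box B) = (8/10)(8/10) = 0.64; P(data | box C) = (8/10)(8/10) = 0.64.
Multiplying each by its prior: 1/8 · 0.081633 = 0.010204, 1/2 · 0.64 = 0.32, 3/8 · 0.64 = 0.24; these sum to 0.5702.
Therefore the posterior P(box C | data) = (0.24) / (0.5702) = 0.4209.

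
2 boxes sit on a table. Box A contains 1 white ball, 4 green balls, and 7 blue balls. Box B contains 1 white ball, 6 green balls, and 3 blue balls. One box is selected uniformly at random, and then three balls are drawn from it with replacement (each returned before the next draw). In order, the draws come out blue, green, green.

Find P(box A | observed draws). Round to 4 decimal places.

Compute the likelihood of the observed sequence for each case: P(data | box A) = (7/12)(4/12)(4/12) = 0.064815; P(data | box B) = (3/10)(6/10)(6/10) = 0.108.
Weighting by the prior gives 1/2 · 0.064815 = 0.032407, 1/2 · 0.108 = 0.054; summing to 0.086407.
Hence P(box A | data) = (0.032407) / (0.086407) = 0.37505.

0.3751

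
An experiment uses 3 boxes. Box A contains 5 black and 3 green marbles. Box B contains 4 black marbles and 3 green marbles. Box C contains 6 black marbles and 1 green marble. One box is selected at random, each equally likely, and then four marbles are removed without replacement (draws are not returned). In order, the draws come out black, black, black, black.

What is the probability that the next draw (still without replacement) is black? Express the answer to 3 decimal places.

0.574

For each hypothesis, P(data | H) works out to: P(data | box A) = (5/8)(4/7)(3/6)(2/5) = 1/14; P(data | box B) = (4/7)(3/6)(2/5)(1/4) = 1/35; P(data | box C) = (6/7)(5/6)(4/5)(3/4) = 3/7.
The prior-weighted likelihoods are 1/3 · 1/14 = 1/42, 1/3 · 1/35 = 1/105, 1/3 · 3/7 = 1/7; these sum to 37/210.
Normalising, the posterior is P(box A | data) = 5/37, P(box B | data) = 2/37, P(box C | data) = 30/37.
Averaging over the posterior, P(black next | data) = (1/4)(5/37) + (0)(2/37) + (2/3)(30/37) = 85/148.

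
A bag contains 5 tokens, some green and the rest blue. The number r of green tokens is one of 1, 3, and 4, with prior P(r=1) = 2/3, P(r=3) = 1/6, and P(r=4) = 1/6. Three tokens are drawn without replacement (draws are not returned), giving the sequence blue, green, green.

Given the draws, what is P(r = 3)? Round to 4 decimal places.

Under each hypothesis, the probability of the observed sequence is: P(data | r = 1) = (4/5)(1/4)(0/3) = 0; P(data | r = 3) = (2/5)(3/4)(2/3) = 1/5; P(data | r = 4) = (1/5)(4/4)(3/3) = 1/5.
Multiplying each by its prior: 2/3 · 0 = 0, 1/6 · 1/5 = 1/30, 1/6 · 1/5 = 1/30; with total 1/15.
Therefore the posterior P(r = 3 | data) = (1/30) / (1/15) = 1/2.

0.5000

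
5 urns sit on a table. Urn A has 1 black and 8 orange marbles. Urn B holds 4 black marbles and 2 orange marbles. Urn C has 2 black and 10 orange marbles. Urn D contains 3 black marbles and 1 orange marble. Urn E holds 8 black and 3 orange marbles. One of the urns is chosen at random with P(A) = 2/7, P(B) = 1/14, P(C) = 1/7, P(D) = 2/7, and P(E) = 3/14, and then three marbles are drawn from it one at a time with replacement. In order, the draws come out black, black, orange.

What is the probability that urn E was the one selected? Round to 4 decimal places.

The likelihood of the observed sequence under each hypothesis: P(data | urn A) = (1/9)(1/9)(8/9) = 0.010974; P(data | urn B) = (4/6)(4/6)(2/6) = 0.14815; P(data | urn C) = (2/12)(2/12)(10/12) = 0.023148; P(data | urn D) = (3/4)(3/4)(1/4) = 0.14062; P(data | urn E) = (8/11)(8/11)(3/11) = 0.14425.
The prior-weighted likelihoods are 2/7 · 0.010974 = 0.0031354, 1/14 · 0.14815 = 0.010582, 1/7 · 0.023148 = 0.0033069, 2/7 · 0.14062 = 0.040179, 3/14 · 0.14425 = 0.030911; summing to 0.088114.
So P(urn E | data) = (0.030911) / (0.088114) = 0.35081.

0.3508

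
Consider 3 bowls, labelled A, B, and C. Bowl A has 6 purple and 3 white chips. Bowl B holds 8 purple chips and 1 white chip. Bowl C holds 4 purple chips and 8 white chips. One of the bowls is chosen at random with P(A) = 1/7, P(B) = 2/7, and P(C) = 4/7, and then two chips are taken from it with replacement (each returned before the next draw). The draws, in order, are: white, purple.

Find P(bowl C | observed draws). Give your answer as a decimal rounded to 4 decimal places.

0.6792

For each hypothesis, P(data | H) works out to: P(data | bowl A) = (3/9)(6/9) = 2/9; P(data | bowl B) = (1/9)(8/9) = 8/81; P(data | bowl C) = (8/12)(4/12) = 2/9.
Multiplying each by its prior: 1/7 · 2/9 = 2/63, 2/7 · 8/81 = 16/567, 4/7 · 2/9 = 8/63; summing to 106/567.
Hence P(bowl C | data) = (8/63) / (106/567) = 36/53.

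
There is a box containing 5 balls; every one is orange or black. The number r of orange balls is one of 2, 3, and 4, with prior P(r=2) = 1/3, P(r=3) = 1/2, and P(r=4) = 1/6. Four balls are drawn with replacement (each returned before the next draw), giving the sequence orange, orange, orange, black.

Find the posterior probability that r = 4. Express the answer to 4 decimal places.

0.2336

Compute the likelihood of the observed sequence for each case: P(data | r = 2) = (2/5)(2/5)(2/5)(3/5) = 0.0384; P(data | r = 3) = (3/5)(3/5)(3/5)(2/5) = 0.0864; P(data | r = 4) = (4/5)(4/5)(4/5)(1/5) = 0.1024.
The prior-weighted likelihoods are 1/3 · 0.0384 = 0.0128, 1/2 · 0.0864 = 0.0432, 1/6 · 0.1024 = 0.017067; with total 0.073067.
So P(r = 4 | data) = (0.017067) / (0.073067) = 0.23358.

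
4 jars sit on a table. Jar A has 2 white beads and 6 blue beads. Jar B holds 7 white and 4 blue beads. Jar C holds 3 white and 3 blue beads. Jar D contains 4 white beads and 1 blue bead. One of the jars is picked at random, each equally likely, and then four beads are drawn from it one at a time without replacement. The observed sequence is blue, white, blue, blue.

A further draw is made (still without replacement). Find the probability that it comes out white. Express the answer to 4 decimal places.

For each hypothesis, P(data | H) works out to: P(data | jar A) = (6/8)(2/7)(5/6)(4/5) = 0.14286; P(data | jar B) = (4/11)(7/10)(3/9)(2/8) = 0.021212; P(data | jar C) = (3/6)(3/5)(2/4)(1/3) = 0.05; P(data | jar D) = (1/5)(4/4)(0/3) = 0.
The prior-weighted likelihoods are 1/4 · 0.14286 = 0.035714, 1/4 · 0.021212 = 0.005303, 1/4 · 0.05 = 0.0125, 1/4 · 0 = 0; these sum to 0.053517.
The posterior is then P(jar A | data) = 0.66734, P(jar B | data) = 0.09909, P(jar C | data) = 0.23357, P(jar D | data) = 0.
The predictive probability is P(white next | data) = (1/4)(0.66734) + (6/7)(0.09909) + (1)(0.23357) = 0.48534.

0.4853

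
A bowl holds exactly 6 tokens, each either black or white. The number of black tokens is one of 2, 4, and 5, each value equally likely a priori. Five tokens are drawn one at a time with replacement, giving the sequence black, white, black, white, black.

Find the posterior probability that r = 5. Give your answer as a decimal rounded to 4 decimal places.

Compute the likelihood of the observed sequence for each case: P(data | r = 2) = (2/6)(4/6)(2/6)(4/6)(2/6) = 0.016461; P(data | r = 4) = (4/6)(2/6)(4/6)(2/6)(4/6) = 0.032922; P(data | r = 5) = (5/6)(1/6)(5/6)(1/6)(5/6) = 0.016075.
Multiplying each by its prior: 1/3 · 0.016461 = 0.005487, 1/3 · 0.032922 = 0.010974, 1/3 · 0.016075 = 0.0053584; summing to 0.021819.
By Bayes' rule, P(r = 5 | data) = (0.0053584) / (0.021819) = 0.24558.

0.2456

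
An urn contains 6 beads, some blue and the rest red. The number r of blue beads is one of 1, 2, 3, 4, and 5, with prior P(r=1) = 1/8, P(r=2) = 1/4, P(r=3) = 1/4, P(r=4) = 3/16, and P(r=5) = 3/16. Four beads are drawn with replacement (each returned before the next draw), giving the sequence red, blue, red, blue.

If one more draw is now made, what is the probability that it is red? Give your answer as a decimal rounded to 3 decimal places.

For each hypothesis, P(data | H) works out to: P(data | r = 1) = (5/6)(1/6)(5/6)(1/6) = 0.01929; P(data | r = 2) = (4/6)(2/6)(4/6)(2/6) = 0.049383; P(data | r = 3) = (3/6)(3/6)(3/6)(3/6) = 0.0625; P(data | r = 4) = (2/6)(4/6)(2/6)(4/6) = 0.049383; P(data | r = 5) = (1/6)(5/6)(1/6)(5/6) = 0.01929.
Weighting by the prior gives 1/8 · 0.01929 = 0.0024113, 1/4 · 0.049383 = 0.012346, 1/4 · 0.0625 = 0.015625, 3/16 · 0.049383 = 0.0092593, 3/16 · 0.01929 = 0.0036169; these sum to 0.043258.
Dividing through by the total gives posterior P(r = 1 | data) = 0.055741, P(r = 2 | data) = 0.2854, P(r = 3 | data) = 0.3612, P(r = 4 | data) = 0.21405, P(r = 5 | data) = 0.083612.
The predictive probability is P(red next | data) = (5/6)(0.055741) + (2/3)(0.2854) + (1/2)(0.3612) + (1/3)(0.21405) + (1/6)(0.083612) = 0.5026.

0.503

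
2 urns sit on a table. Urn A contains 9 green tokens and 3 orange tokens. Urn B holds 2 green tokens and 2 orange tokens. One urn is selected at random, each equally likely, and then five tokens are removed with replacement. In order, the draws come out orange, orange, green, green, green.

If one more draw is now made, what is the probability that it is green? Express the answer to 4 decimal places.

The likelihood of the observed sequence under each hypothesis: P(data | urn A) = (3/12)(3/12)(9/12)(9/12)(9/12) = 0.026367; P(data | urn B) = (2/4)(2/4)(2/4)(2/4)(2/4) = 0.03125.
Multiplying each by its prior: 1/2 · 0.026367 = 0.013184, 1/2 · 0.03125 = 0.015625; these sum to 0.028809.
Dividing through by the total gives posterior P(urn A | data) = 0.45763, P(urn B | data) = 0.54237.
So P(green next | data) = Σ P(green next | H) P(H | data) = (3/4)(0.45763) + (1/2)(0.54237) = 0.61441.

0.6144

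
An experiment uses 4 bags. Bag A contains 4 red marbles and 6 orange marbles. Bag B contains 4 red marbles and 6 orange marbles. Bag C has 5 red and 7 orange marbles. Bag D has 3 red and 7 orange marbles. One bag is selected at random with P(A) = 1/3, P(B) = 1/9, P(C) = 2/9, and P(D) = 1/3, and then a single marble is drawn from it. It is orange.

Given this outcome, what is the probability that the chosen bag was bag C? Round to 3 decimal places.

0.206

Under each hypothesis, the probability of this draw is: P(data | bag A) = (6/10) = 3/5; P(data | bag B) = (6/10) = 3/5; P(data | bag C) = (7/12) = 7/12; P(data | bag D) = (7/10) = 7/10.
Multiplying each by its prior: 1/3 · 3/5 = 1/5, 1/9 · 3/5 = 1/15, 2/9 · 7/12 = 7/54, 1/3 · 7/10 = 7/30; these sum to 17/27.
Therefore the posterior P(bag C | data) = (7/54) / (17/27) = 7/34.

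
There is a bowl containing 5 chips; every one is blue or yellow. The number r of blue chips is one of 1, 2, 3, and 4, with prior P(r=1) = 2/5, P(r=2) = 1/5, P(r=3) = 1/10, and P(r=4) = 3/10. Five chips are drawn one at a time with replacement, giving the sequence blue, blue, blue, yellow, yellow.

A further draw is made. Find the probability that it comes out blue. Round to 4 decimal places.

0.5685

Under each hypothesis, the probability of the observed sequence is: P(data | r = 1) = (1/5)(1/5)(1/5)(4/5)(4/5) = 0.00512; P(data | r = 2) = (2/5)(2/5)(2/5)(3/5)(3/5) = 0.02304; P(data | r = 3) = (3/5)(3/5)(3/5)(2/5)(2/5) = 0.03456; P(data | r = 4) = (4/5)(4/5)(4/5)(1/5)(1/5) = 0.02048.
Multiplying each by its prior: 2/5 · 0.00512 = 0.002048, 1/5 · 0.02304 = 0.004608, 1/10 · 0.03456 = 0.003456, 3/10 · 0.02048 = 0.006144; these sum to 0.016256.
Dividing through by the total gives posterior P(r = 1 | data) = 0.12598, P(r = 2 | data) = 0.28346, P(r = 3 | data) = 0.2126, P(r = 4 | data) = 0.37795.
The predictive probability is P(blue next | data) = (1/5)(0.12598) + (2/5)(0.28346) + (3/5)(0.2126) + (4/5)(0.37795) = 0.5685.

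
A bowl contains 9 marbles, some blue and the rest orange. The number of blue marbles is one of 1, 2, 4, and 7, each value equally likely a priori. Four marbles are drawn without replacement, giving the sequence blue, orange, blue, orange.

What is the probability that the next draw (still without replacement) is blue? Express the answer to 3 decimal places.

Under each hypothesis, the probability of the observed sequence is: P(data | r = 1) = (1/9)(8/8)(0/7) = 0; P(data | r = 2) = (2/9)(7/8)(1/7)(6/6) = 1/36; P(data | r = 4) = (4/9)(5/8)(3/7)(4/6) = 5/63; P(data | r = 7) = (7/9)(2/8)(6/7)(1/6) = 1/36.
Multiplying each by its prior: 1/4 · 0 = 0, 1/4 · 1/36 = 1/144, 1/4 · 5/63 = 5/252, 1/4 · 1/36 = 1/144; these sum to 17/504.
Normalising, the posterior is P(r = 1 | data) = 0, P(r = 2 | data) = 7/34, P(r = 4 | data) = 10/17, P(r = 7 | data) = 7/34.
So P(blue next | data) = Σ P(blue next | H) P(H | data) = (0)(7/34) + (2/5)(10/17) + (1)(7/34) = 15/34.

0.441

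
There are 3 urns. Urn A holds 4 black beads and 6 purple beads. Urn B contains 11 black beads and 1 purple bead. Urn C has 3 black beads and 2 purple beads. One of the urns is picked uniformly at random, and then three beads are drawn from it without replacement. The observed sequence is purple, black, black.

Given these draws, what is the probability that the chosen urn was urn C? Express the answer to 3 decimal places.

The likelihood of the observed sequence under each hypothesis: P(data | urn A) = (6/10)(4/9)(3/8) = 1/10; P(data | urn B) = (1/12)(11/11)(10/10) = 1/12; P(data | urn C) = (2/5)(3/4)(2/3) = 1/5.
Weighting by the prior gives 1/3 · 1/10 = 1/30, 1/3 · 1/12 = 1/36, 1/3 · 1/5 = 1/15; summing to 23/180.
Therefore the posterior P(urn C | data) = (1/15) / (23/180) = 12/23.

0.522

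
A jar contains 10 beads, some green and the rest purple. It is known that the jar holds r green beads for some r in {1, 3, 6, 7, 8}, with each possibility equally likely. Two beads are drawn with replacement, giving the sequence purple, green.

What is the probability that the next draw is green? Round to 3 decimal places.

0.540

For each hypothesis, P(data | H) works out to: P(data | r = 1) = (9/10)(1/10) = 9/100; P(data | r = 3) = (7/10)(3/10) = 21/100; P(data | r = 6) = (4/10)(6/10) = 6/25; P(data | r = 7) = (3/10)(7/10) = 21/100; P(data | r = 8) = (2/10)(8/10) = 4/25.
Weighting by the prior gives 1/5 · 9/100 = 9/500, 1/5 · 21/100 = 21/500, 1/5 · 6/25 = 6/125, 1/5 · 21/100 = 21/500, 1/5 · 4/25 = 4/125; these sum to 91/500.
Normalising, the posterior is P(r = 1 | data) = 9/91, P(r = 3 | data) = 3/13, P(r = 6 | data) = 24/91, P(r = 7 | data) = 3/13, P(r = 8 | data) = 16/91.
Averaging over the posterior, P(green next | data) = (1/10)(9/91) + (3/10)(3/13) + (3/5)(24/91) + (7/10)(3/13) + (4/5)(16/91) = 491/910.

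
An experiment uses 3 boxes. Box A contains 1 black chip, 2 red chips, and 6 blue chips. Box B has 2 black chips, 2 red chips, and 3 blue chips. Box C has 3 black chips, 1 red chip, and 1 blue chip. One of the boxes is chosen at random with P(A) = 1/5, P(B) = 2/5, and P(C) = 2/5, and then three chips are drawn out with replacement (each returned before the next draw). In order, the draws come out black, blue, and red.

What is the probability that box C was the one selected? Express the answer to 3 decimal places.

For each hypothesis, P(data | H) works out to: P(data | box A) = (1/9)(6/9)(2/9) = 0.016461; P(data | box B) = (2/7)(3/7)(2/7) = 0.034985; P(data | box C) = (3/5)(1/5)(1/5) = 0.024.
Multiplying each by its prior: 1/5 · 0.016461 = 0.0032922, 2/5 · 0.034985 = 0.013994, 2/5 · 0.024 = 0.0096; summing to 0.026886.
Therefore the posterior P(box C | data) = (0.0096) / (0.026886) = 0.35706.

0.357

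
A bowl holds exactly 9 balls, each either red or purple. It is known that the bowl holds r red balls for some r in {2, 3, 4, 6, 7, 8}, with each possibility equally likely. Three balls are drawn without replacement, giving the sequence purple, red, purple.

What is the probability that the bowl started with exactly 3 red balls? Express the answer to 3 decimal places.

Compute the likelihood of the observed sequence for each case: P(data | r = 2) = (7/9)(2/8)(6/7) = 1/6; P(data | r = 3) = (6/9)(3/8)(5/7) = 5/28; P(data | r = 4) = (5/9)(4/8)(4/7) = 10/63; P(data | r = 6) = (3/9)(6/8)(2/7) = 1/14; P(data | r = 7) = (2/9)(7/8)(1/7) = 1/36; P(data | r = 8) = (1/9)(8/8)(0/7) = 0.
Weighting by the prior gives 1/6 · 1/6 = 1/36, 1/6 · 5/28 = 5/168, 1/6 · 10/63 = 5/189, 1/6 · 1/14 = 1/84, 1/6 · 1/36 = 1/216, 1/6 · 0 = 0; these sum to 19/189.
Hence P(r = 3 | data) = (5/168) / (19/189) = 45/152.

0.296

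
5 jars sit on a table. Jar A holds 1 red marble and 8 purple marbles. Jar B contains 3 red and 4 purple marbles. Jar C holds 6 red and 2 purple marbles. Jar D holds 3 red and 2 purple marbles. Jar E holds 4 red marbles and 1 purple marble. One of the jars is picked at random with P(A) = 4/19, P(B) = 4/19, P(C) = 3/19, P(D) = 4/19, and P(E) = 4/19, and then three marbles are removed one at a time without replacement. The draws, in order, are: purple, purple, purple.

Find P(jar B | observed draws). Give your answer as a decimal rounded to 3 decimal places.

0.146

Compute the likelihood of the observed sequence for each case: P(data | jar A) = (8/9)(7/8)(6/7) = 0.66667; P(data | jar B) = (4/7)(3/6)(2/5) = 0.11429; P(data | jar C) = (2/8)(1/7)(0/6) = 0; P(data | jar D) = (2/5)(1/4)(0/3) = 0; P(data | jar E) = (1/5)(0/4) = 0.
Multiplying each by its prior: 4/19 · 0.66667 = 0.14035, 4/19 · 0.11429 = 0.02406, 3/19 · 0 = 0, 4/19 · 0 = 0, 4/19 · 0 = 0; with total 0.16441.
Hence P(jar B | data) = (0.02406) / (0.16441) = 0.14634.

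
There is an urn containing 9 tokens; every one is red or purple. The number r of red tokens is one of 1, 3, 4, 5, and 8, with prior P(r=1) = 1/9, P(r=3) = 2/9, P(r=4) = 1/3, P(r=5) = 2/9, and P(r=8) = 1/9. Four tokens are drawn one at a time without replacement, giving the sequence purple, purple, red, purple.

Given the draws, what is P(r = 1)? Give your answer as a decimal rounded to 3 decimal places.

Compute the likelihood of the observed sequence for each case: P(data | r = 1) = (8/9)(7/8)(1/7)(6/6) = 1/9; P(data | r = 3) = (6/9)(5/8)(3/7)(4/6) = 5/42; P(data | r = 4) = (5/9)(4/8)(4/7)(3/6) = 5/63; P(data | r = 5) = (4/9)(3/8)(5/7)(2/6) = 5/126; P(data | r = 8) = (1/9)(0/8) = 0.
The prior-weighted likelihoods are 1/9 · 1/9 = 1/81, 2/9 · 5/42 = 5/189, 1/3 · 5/63 = 5/189, 2/9 · 5/126 = 5/567, 1/9 · 0 = 0; summing to 2/27.
By Bayes' rule, P(r = 1 | data) = (1/81) / (2/27) = 1/6.

0.167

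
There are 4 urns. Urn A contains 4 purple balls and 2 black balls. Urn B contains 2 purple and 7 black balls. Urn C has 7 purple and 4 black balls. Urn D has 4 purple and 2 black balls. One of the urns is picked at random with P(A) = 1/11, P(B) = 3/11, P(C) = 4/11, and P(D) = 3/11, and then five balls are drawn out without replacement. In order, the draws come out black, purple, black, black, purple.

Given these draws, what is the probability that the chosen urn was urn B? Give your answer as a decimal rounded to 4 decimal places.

0.5340

The likelihood of the observed sequence under each hypothesis: P(data | urn A) = (2/6)(4/5)(1/4)(0/3) = 0; P(data | urn B) = (7/9)(2/8)(6/7)(5/6)(1/5) = 0.027778; P(data | urn C) = (4/11)(7/10)(3/9)(2/8)(6/7) = 0.018182; P(data | urn D) = (2/6)(4/5)(1/4)(0/3) = 0.
Multiplying each by its prior: 1/11 · 0 = 0, 3/11 · 0.027778 = 0.0075758, 4/11 · 0.018182 = 0.0066116, 3/11 · 0 = 0; with total 0.014187.
Therefore the posterior P(urn B | data) = (0.0075758) / (0.014187) = 0.53398.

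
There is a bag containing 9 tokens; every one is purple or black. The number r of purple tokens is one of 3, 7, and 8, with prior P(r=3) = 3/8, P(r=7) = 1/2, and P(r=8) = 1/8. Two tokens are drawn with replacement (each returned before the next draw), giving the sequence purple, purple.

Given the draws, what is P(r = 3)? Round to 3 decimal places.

The likelihood of the observed sequence under each hypothesis: P(data | r = 3) = (3/9)(3/9) = 1/9; P(data | r = 7) = (7/9)(7/9) = 49/81; P(data | r = 8) = (8/9)(8/9) = 64/81.
The prior-weighted likelihoods are 3/8 · 1/9 = 1/24, 1/2 · 49/81 = 49/162, 1/8 · 64/81 = 8/81; summing to 287/648.
Hence P(r = 3 | data) = (1/24) / (287/648) = 27/287.

0.094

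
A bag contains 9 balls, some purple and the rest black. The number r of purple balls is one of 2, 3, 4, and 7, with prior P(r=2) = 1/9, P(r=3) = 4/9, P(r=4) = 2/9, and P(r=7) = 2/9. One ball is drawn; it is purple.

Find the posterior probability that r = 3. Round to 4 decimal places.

0.3333

The likelihood of this draw under each hypothesis: P(data | r = 2) = (2/9) = 2/9; P(data | r = 3) = (3/9) = 1/3; P(data | r = 4) = (4/9) = 4/9; P(data | r = 7) = (7/9) = 7/9.
The prior-weighted likelihoods are 1/9 · 2/9 = 2/81, 4/9 · 1/3 = 4/27, 2/9 · 4/9 = 8/81, 2/9 · 7/9 = 14/81; these sum to 4/9.
By Bayes' rule, P(r = 3 | data) = (4/27) / (4/9) = 1/3.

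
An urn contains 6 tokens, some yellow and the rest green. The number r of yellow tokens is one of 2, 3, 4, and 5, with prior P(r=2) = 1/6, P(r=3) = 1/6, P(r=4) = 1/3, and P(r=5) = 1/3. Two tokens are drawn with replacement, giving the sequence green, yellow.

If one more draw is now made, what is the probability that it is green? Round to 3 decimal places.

0.391

The likelihood of the observed sequence under each hypothesis: P(data | r = 2) = (4/6)(2/6) = 2/9; P(data | r = 3) = (3/6)(3/6) = 1/4; P(data | r = 4) = (2/6)(4/6) = 2/9; P(data | r = 5) = (1/6)(5/6) = 5/36.
Weighting by the prior gives 1/6 · 2/9 = 1/27, 1/6 · 1/4 = 1/24, 1/3 · 2/9 = 2/27, 1/3 · 5/36 = 5/108; summing to 43/216.
The posterior is then P(r = 2 | data) = 8/43, P(r = 3 | data) = 9/43, P(r = 4 | data) = 16/43, P(r = 5 | data) = 10/43.
The predictive probability is P(green next | data) = (2/3)(8/43) + (1/2)(9/43) + (1/3)(16/43) + (1/6)(10/43) = 101/258.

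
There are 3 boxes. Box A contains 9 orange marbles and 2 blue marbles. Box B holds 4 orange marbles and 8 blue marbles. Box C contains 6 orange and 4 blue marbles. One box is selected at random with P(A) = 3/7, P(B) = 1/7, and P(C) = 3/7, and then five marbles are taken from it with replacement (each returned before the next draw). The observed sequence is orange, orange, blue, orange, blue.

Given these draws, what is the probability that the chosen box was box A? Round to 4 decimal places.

For each hypothesis, P(data | H) works out to: P(data | box A) = (9/11)(9/11)(2/11)(9/11)(2/11) = 0.018106; P(data | box B) = (4/12)(4/12)(8/12)(4/12)(8/12) = 0.016461; P(data | box C) = (6/10)(6/10)(4/10)(6/10)(4/10) = 0.03456.
Multiplying each by its prior: 3/7 · 0.018106 = 0.0077597, 1/7 · 0.016461 = 0.0023516, 3/7 · 0.03456 = 0.014811; with total 0.024923.
By Bayes' rule, P(box A | data) = (0.0077597) / (0.024923) = 0.31135.

0.3114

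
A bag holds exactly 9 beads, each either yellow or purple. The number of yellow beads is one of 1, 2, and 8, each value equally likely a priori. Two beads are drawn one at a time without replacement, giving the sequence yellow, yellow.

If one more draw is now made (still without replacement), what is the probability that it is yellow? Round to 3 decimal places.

0.828

Under each hypothesis, the probability of the observed sequence is: P(data | r = 1) = (1/9)(0/8) = 0; P(data | r = 2) = (2/9)(1/8) = 1/36; P(data | r = 8) = (8/9)(7/8) = 7/9.
The prior-weighted likelihoods are 1/3 · 0 = 0, 1/3 · 1/36 = 1/108, 1/3 · 7/9 = 7/27; with total 29/108.
The posterior is then P(r = 1 | data) = 0, P(r = 2 | data) = 1/29, P(r = 8 | data) = 28/29.
So P(yellow next | data) = Σ P(yellow next | H) P(H | data) = (0)(1/29) + (6/7)(28/29) = 24/29.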